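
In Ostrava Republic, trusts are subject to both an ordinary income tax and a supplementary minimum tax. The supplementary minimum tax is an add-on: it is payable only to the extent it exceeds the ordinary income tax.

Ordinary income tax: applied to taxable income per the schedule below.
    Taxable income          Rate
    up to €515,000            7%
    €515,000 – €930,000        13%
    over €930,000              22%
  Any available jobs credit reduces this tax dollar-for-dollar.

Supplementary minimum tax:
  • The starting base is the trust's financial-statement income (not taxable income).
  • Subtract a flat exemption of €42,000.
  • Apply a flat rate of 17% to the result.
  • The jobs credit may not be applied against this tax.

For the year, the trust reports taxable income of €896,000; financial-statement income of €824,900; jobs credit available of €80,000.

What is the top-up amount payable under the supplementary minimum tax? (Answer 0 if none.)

Ordinary income tax:
  €515,000 × 7% = €36,050
  €381,000 × 13% = €49,530
  → €85,580
  Less jobs credit €80,000 → €5,580

Supplementary minimum tax:
  Base (financial-statement income): €824,900
  Less exemption €42,000 → base €782,900
  €782,900 × 17% = €133,093

Excess of supplementary minimum tax over ordinary income tax: €133,093 − €5,580 = €127,513.

€127,513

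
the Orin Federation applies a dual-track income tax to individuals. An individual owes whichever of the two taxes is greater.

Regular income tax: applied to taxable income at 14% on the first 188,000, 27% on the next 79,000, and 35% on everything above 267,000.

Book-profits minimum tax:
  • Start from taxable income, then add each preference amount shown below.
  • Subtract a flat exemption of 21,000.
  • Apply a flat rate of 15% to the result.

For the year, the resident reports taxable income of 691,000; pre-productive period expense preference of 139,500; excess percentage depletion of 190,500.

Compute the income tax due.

Book-profits minimum tax:
  Adjusted income: 691,000 + 139,500 + 190,500 = 1,021,000
  Less exemption 21,000 → base 1,000,000
  1,000,000 × 15% = 150,000

Regular income tax:
  188,000 × 14% = 26,320
  79,000 × 27% = 21,330
  424,000 × 35% = 148,400
  → 196,050

196,050 > 150,000, so the regular income tax governs.

196,050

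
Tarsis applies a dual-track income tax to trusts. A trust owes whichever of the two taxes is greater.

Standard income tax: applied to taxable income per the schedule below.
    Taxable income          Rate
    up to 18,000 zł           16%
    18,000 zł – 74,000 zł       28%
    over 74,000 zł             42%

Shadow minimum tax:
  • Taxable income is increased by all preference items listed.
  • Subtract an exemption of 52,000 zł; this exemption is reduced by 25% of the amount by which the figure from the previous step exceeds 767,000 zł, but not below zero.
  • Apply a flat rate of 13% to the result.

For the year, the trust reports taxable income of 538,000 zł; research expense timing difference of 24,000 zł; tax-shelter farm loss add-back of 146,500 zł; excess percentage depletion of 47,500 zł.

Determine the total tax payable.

Shadow minimum tax:
  Adjusted income: 538,000 zł + 24,000 zł + 146,500 zł + 47,500 zł = 756,000 zł
  Exemption: 756,000 zł ≤ 767,000 zł, so full 52,000 zł applies
  Base: 756,000 zł − 52,000 zł = 704,000 zł
  704,000 zł × 13% = 91,520 zł

Standard income tax:
  18,000 zł × 16% = 2,880 zł
  56,000 zł × 28% = 15,680 zł
  464,000 zł × 42% = 194,880 zł
  → 213,440 zł

213,440 zł > 91,520 zł, so the standard income tax governs.

213,440 zł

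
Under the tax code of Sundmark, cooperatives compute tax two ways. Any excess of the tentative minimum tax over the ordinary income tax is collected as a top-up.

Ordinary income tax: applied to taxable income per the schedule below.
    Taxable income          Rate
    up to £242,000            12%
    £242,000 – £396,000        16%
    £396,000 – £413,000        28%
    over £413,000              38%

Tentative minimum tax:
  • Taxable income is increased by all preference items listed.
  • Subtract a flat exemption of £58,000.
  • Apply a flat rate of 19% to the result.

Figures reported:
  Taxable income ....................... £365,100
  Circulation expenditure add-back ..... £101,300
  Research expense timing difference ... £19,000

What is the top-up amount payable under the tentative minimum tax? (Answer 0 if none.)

Ordinary income tax:
  £242,000 × 12% = £29,040
  £123,100 × 16% = £19,696
  → £48,736

Tentative minimum tax:
  Adjusted income: £365,100 + £101,300 + £19,000 = £485,400
  Less exemption £58,000 → base £427,400
  £427,400 × 19% = £81,206

Excess of tentative minimum tax over ordinary income tax: £81,206 − £48,736 = £32,470.

£32,470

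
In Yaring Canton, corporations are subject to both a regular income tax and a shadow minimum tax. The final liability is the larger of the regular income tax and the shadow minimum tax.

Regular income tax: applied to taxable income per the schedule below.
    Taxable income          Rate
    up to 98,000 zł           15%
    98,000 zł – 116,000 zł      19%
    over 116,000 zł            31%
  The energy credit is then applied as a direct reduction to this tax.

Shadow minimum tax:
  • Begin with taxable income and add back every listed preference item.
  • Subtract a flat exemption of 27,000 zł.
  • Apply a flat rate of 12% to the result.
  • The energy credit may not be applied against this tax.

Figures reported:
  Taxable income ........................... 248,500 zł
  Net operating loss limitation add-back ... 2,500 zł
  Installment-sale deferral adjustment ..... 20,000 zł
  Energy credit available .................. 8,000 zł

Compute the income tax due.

Shadow minimum tax:
  Adjusted income: 248,500 zł + 2,500 zł + 20,000 zł = 271,000 zł
  Less exemption 27,000 zł → base 244,000 zł
  244,000 zł × 12% = 29,280 zł

Regular income tax:
  98,000 zł × 15% = 14,700 zł
  18,000 zł × 19% = 3,420 zł
  132,500 zł × 31% = 41,075 zł
  → 59,195 zł
  Less energy credit 8,000 zł → 51,195 zł

51,195 zł > 29,280 zł, so the regular income tax governs.

51,195 zł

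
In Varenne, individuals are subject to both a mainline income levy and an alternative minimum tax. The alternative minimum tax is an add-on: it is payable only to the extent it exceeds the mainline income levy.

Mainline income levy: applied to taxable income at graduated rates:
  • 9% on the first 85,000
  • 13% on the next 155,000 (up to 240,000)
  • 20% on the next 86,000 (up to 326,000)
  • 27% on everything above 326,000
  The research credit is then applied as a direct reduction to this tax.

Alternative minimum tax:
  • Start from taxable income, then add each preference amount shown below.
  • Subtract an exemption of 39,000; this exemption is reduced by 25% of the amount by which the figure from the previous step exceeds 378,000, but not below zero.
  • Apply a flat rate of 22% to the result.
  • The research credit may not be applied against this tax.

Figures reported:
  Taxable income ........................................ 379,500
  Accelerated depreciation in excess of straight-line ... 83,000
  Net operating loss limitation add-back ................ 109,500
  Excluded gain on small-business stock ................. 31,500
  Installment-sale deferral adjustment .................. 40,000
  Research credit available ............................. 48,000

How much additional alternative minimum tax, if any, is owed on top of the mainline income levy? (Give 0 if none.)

Mainline income levy:
  85,000 × 9% = 7,650
  155,000 × 13% = 20,150
  86,000 × 20% = 17,200
  53,500 × 27% = 14,445
  → 59,445
  Less research credit 48,000 → 11,445

Alternative minimum tax:
  Adjusted income: 379,500 + 83,000 + 109,500 + 31,500 + 40,000 = 643,500
  Exemption: 25% × (643,500 − 378,000) = 66,375 ≥ 39,000, so the exemption is fully phased out
  Base: 643,500 − 0 = 643,500
  643,500 × 22% = 141,570

Excess of alternative minimum tax over mainline income levy: 141,570 − 11,445 = 130,125.

130,125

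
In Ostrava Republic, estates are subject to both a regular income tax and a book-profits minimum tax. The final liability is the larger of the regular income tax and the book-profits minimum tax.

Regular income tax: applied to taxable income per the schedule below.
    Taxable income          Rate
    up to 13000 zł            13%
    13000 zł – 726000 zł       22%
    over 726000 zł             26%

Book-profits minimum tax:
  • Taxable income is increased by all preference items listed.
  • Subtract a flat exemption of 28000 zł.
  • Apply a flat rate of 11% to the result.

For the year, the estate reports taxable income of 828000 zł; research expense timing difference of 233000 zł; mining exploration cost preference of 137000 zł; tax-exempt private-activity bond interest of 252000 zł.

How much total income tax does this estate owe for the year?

185070 zł

Regular income tax:
  13000 zł × 13% = 1690 zł
  713000 zł × 22% = 156860 zł
  102000 zł × 26% = 26520 zł
  → 185070 zł

Book-profits minimum tax:
  Adjusted income: 828000 zł + 233000 zł + 137000 zł + 252000 zł = 1450000 zł
  Less exemption 28000 zł → base 1422000 zł
  1422000 zł × 11% = 156420 zł

185070 zł > 156420 zł, so the regular income tax governs.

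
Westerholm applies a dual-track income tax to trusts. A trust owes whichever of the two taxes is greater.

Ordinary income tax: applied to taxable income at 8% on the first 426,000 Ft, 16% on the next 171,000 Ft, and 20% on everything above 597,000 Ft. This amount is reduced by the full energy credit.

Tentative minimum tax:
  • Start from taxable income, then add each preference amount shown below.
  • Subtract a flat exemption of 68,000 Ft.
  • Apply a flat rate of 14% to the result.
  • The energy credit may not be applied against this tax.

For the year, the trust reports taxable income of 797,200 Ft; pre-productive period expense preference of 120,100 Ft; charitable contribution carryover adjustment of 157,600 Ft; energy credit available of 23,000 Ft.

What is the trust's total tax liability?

140,966 Ft

Tentative minimum tax:
  Adjusted income: 797,200 Ft + 120,100 Ft + 157,600 Ft = 1,074,900 Ft
  Less exemption 68,000 Ft → base 1,006,900 Ft
  1,006,900 Ft × 14% = 140,966 Ft

Ordinary income tax:
  426,000 Ft × 8% = 34,080 Ft
  171,000 Ft × 16% = 27,360 Ft
  200,200 Ft × 20% = 40,040 Ft
  → 101,480 Ft
  Less energy credit 23,000 Ft → 78,480 Ft

140,966 Ft > 78,480 Ft, so the tentative minimum tax is the binding amount.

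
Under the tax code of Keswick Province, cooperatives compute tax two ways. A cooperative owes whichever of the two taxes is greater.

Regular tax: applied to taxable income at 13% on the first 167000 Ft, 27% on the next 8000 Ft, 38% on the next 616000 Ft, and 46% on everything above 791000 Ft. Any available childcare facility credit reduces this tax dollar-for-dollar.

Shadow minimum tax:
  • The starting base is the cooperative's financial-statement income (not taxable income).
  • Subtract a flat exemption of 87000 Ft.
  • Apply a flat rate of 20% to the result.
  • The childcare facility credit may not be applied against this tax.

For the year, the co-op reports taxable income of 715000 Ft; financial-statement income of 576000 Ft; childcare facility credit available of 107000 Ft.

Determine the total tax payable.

122070 Ft

Regular tax:
  167000 Ft × 13% = 21710 Ft
  8000 Ft × 27% = 2160 Ft
  540000 Ft × 38% = 205200 Ft
  → 229070 Ft
  Less childcare facility credit 107000 Ft → 122070 Ft

Shadow minimum tax:
  Base (financial-statement income): 576000 Ft
  Less exemption 87000 Ft → base 489000 Ft
  489000 Ft × 20% = 97800 Ft

122070 Ft > 97800 Ft, so the regular tax governs.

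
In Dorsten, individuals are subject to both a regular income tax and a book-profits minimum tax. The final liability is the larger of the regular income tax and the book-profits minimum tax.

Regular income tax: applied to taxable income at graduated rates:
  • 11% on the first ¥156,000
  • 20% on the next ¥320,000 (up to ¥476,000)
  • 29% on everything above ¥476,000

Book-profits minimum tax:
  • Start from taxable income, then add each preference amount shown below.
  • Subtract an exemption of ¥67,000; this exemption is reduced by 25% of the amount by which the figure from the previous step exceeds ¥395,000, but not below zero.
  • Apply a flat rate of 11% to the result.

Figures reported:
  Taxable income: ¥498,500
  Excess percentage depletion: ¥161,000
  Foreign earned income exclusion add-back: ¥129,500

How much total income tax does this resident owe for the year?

¥87,685

Book-profits minimum tax:
  Adjusted income: ¥498,500 + ¥161,000 + ¥129,500 = ¥789,000
  Exemption: 25% × (¥789,000 − ¥395,000) = ¥98,500 ≥ ¥67,000, so the exemption is fully phased out
  Base: ¥789,000 − ¥0 = ¥789,000
  ¥789,000 × 11% = ¥86,790

Regular income tax:
  ¥156,000 × 11% = ¥17,160
  ¥320,000 × 20% = ¥64,000
  ¥22,500 × 29% = ¥6,525
  → ¥87,685

¥87,685 > ¥86,790, so the regular income tax governs.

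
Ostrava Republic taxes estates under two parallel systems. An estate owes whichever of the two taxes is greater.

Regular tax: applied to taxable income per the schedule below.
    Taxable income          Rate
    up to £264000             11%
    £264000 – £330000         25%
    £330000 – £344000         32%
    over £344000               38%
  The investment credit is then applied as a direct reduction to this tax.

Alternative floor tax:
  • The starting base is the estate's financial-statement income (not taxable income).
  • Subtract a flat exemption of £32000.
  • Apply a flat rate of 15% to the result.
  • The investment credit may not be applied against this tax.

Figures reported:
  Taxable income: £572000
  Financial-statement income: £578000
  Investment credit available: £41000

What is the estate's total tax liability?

Regular tax:
  £264000 × 11% = £29040
  £66000 × 25% = £16500
  £14000 × 32% = £4480
  £228000 × 38% = £86640
  → £136660
  Less investment credit £41000 → £95660

Alternative floor tax:
  Base (financial-statement income): £578000
  Less exemption £32000 → base £546000
  £546000 × 15% = £81900

£95660 > £81900, so the regular tax governs.

£95660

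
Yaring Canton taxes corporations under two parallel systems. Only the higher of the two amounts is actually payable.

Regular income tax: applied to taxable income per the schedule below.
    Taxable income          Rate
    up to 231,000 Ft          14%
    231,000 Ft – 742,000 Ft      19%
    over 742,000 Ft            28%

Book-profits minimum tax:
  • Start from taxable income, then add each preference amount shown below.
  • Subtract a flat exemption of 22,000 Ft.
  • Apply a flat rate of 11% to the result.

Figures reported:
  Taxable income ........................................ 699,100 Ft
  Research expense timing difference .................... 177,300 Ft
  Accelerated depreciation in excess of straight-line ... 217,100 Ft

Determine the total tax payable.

Book-profits minimum tax:
  Adjusted income: 699,100 Ft + 177,300 Ft + 217,100 Ft = 1,093,500 Ft
  Less exemption 22,000 Ft → base 1,071,500 Ft
  1,071,500 Ft × 11% = 117,865 Ft

Regular income tax:
  231,000 Ft × 14% = 32,340 Ft
  468,100 Ft × 19% = 88,939 Ft
  → 121,279 Ft

121,279 Ft > 117,865 Ft, so the regular income tax governs.

121,279 Ft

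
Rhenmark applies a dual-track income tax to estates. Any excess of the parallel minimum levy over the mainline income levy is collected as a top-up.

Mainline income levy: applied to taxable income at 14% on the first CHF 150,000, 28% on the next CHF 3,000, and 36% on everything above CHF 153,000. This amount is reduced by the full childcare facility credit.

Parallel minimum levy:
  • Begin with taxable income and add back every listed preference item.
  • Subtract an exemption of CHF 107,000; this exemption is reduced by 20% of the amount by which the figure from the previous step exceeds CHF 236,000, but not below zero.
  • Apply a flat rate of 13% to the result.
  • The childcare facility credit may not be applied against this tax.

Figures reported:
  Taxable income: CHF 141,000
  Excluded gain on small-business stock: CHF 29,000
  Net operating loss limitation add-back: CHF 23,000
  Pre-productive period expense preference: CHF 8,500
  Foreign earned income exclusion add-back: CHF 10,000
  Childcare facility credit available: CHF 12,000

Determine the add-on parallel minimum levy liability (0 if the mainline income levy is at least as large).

CHF 5,845

Parallel minimum levy:
  Adjusted income: CHF 141,000 + CHF 29,000 + CHF 23,000 + CHF 8,500 + CHF 10,000 = CHF 211,500
  Exemption: CHF 211,500 ≤ CHF 236,000, so full CHF 107,000 applies
  Base: CHF 211,500 − CHF 107,000 = CHF 104,500
  CHF 104,500 × 13% = CHF 13,585

Mainline income levy:
  CHF 141,000 × 14% = CHF 19,740
  Less childcare facility credit CHF 12,000 → CHF 7,740

Excess of parallel minimum levy over mainline income levy: CHF 13,585 − CHF 7,740 = CHF 5,845.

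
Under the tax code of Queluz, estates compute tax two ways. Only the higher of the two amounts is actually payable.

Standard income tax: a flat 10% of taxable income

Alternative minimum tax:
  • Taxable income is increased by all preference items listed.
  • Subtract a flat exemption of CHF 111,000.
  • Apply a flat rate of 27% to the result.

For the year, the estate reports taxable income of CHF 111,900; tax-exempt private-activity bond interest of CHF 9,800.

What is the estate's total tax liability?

Standard income tax:
  CHF 111,900 × 10% = CHF 11,190

Alternative minimum tax:
  Adjusted income: CHF 111,900 + CHF 9,800 = CHF 121,700
  Less exemption CHF 111,000 → base CHF 10,700
  CHF 10,700 × 27% = CHF 2,889

CHF 11,190 > CHF 2,889, so the standard income tax governs.

CHF 11,190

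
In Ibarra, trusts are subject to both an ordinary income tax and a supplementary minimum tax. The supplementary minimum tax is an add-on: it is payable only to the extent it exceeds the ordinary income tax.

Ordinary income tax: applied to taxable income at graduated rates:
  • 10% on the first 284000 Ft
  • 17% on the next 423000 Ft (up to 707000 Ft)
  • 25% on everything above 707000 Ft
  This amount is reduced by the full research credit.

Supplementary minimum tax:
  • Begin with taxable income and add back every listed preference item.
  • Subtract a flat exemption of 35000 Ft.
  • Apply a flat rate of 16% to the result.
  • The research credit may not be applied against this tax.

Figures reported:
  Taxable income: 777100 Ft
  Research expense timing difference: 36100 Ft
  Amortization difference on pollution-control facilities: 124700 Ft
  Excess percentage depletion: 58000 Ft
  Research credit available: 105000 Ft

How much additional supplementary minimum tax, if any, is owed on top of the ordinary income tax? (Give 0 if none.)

140909 Ft

Ordinary income tax:
  284000 Ft × 10% = 28400 Ft
  423000 Ft × 17% = 71910 Ft
  70100 Ft × 25% = 17525 Ft
  → 117835 Ft
  Less research credit 105000 Ft → 12835 Ft

Supplementary minimum tax:
  Adjusted income: 777100 Ft + 36100 Ft + 124700 Ft + 58000 Ft = 995900 Ft
  Less exemption 35000 Ft → base 960900 Ft
  960900 Ft × 16% = 153744 Ft

Excess of supplementary minimum tax over ordinary income tax: 153744 Ft − 12835 Ft = 140909 Ft.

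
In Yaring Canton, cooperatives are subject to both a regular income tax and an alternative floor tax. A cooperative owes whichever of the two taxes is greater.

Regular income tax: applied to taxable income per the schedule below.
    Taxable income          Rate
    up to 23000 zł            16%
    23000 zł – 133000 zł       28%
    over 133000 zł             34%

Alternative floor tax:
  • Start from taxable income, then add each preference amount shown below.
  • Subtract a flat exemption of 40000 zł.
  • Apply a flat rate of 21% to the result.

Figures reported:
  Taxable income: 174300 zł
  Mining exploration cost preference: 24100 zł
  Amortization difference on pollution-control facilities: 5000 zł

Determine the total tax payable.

Alternative floor tax:
  Adjusted income: 174300 zł + 24100 zł + 5000 zł = 203400 zł
  Less exemption 40000 zł → base 163400 zł
  163400 zł × 21% = 34314 zł

Regular income tax:
  23000 zł × 16% = 3680 zł
  110000 zł × 28% = 30800 zł
  41300 zł × 34% = 14042 zł
  → 48522 zł

48522 zł > 34314 zł, so the regular income tax governs.

48522 zł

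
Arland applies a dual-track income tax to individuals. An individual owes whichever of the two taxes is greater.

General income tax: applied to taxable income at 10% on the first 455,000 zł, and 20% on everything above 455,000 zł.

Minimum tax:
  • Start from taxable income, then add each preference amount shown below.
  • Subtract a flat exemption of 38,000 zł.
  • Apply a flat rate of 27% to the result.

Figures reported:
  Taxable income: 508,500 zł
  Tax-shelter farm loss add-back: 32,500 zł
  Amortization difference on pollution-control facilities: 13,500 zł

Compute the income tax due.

139,455 zł

Minimum tax:
  Adjusted income: 508,500 zł + 32,500 zł + 13,500 zł = 554,500 zł
  Less exemption 38,000 zł → base 516,500 zł
  516,500 zł × 27% = 139,455 zł

General income tax:
  455,000 zł × 10% = 45,500 zł
  53,500 zł × 20% = 10,700 zł
  → 56,200 zł

139,455 zł > 56,200 zł, so the minimum tax is the binding amount.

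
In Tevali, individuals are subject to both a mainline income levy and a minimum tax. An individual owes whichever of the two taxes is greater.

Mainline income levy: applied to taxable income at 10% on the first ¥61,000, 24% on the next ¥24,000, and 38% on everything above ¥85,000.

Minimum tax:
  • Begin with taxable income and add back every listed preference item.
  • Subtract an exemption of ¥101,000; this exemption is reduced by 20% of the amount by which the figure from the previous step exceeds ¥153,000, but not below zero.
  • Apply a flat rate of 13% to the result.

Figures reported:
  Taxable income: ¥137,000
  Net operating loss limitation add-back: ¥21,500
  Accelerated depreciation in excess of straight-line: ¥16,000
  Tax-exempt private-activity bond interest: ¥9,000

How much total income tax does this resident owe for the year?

¥31,620

Mainline income levy:
  ¥61,000 × 10% = ¥6,100
  ¥24,000 × 24% = ¥5,760
  ¥52,000 × 38% = ¥19,760
  → ¥31,620

Minimum tax:
  Adjusted income: ¥137,000 + ¥21,500 + ¥16,000 + ¥9,000 = ¥183,500
  Exemption: ¥101,000 − 20% × (¥183,500 − ¥153,000) = ¥101,000 − ¥6,100 = ¥94,900
  Base: ¥183,500 − ¥94,900 = ¥88,600
  ¥88,600 × 13% = ¥11,518

¥31,620 > ¥11,518, so the mainline income levy governs.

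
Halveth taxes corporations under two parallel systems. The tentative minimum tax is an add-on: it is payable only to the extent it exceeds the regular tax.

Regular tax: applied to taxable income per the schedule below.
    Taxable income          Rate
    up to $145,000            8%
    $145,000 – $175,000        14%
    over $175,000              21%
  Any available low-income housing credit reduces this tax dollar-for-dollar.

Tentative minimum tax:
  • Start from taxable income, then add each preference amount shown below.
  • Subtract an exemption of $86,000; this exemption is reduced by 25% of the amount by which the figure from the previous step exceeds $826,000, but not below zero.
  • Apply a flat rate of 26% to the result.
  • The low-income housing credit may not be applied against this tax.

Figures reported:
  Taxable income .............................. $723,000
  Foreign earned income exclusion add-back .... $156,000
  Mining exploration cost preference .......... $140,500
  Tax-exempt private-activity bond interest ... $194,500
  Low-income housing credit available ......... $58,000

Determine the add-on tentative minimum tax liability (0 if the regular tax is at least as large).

$242,760

Regular tax:
  $145,000 × 8% = $11,600
  $30,000 × 14% = $4,200
  $548,000 × 21% = $115,080
  → $130,880
  Less low-income housing credit $58,000 → $72,880

Tentative minimum tax:
  Adjusted income: $723,000 + $156,000 + $140,500 + $194,500 = $1,214,000
  Exemption: 25% × ($1,214,000 − $826,000) = $97,000 ≥ $86,000, so the exemption is fully phased out
  Base: $1,214,000 − $0 = $1,214,000
  $1,214,000 × 26% = $315,640

Excess of tentative minimum tax over regular tax: $315,640 − $72,880 = $242,760.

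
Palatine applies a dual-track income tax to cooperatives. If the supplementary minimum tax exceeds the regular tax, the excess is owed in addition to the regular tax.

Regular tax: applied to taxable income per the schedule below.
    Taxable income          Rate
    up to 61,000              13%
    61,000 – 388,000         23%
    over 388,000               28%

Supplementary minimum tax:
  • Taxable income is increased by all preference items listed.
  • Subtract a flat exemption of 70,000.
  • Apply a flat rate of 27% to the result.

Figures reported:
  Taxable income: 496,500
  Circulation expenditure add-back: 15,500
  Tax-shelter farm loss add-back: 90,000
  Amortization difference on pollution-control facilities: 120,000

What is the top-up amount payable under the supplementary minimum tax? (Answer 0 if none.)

Supplementary minimum tax:
  Adjusted income: 496,500 + 15,500 + 90,000 + 120,000 = 722,000
  Less exemption 70,000 → base 652,000
  652,000 × 27% = 176,040

Regular tax:
  61,000 × 13% = 7,930
  327,000 × 23% = 75,210
  108,500 × 28% = 30,380
  → 113,520

Excess of supplementary minimum tax over regular tax: 176,040 − 113,520 = 62,520.

62,520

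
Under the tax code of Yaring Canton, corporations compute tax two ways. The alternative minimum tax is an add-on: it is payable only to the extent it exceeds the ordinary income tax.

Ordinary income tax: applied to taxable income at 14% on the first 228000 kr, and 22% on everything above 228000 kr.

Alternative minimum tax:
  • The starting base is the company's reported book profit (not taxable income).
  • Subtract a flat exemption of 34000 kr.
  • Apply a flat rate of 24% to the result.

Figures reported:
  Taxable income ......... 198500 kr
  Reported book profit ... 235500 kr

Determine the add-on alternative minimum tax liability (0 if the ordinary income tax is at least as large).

Ordinary income tax:
  198500 kr × 14% = 27790 kr

Alternative minimum tax:
  Base (reported book profit): 235500 kr
  Less exemption 34000 kr → base 201500 kr
  201500 kr × 24% = 48360 kr

Excess of alternative minimum tax over ordinary income tax: 48360 kr − 27790 kr = 20570 kr.

20570 kr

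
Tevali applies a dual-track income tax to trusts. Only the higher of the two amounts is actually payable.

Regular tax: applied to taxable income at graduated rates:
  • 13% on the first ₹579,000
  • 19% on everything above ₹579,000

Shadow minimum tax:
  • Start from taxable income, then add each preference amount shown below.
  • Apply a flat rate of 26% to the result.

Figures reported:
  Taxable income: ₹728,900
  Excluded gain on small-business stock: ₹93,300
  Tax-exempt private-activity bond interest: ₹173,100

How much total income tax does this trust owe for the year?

₹258,778

Regular tax:
  ₹579,000 × 13% = ₹75,270
  ₹149,900 × 19% = ₹28,481
  → ₹103,751

Shadow minimum tax:
  Adjusted income: ₹728,900 + ₹93,300 + ₹173,100 = ₹995,300
  ₹995,300 × 26% = ₹258,778

₹258,778 > ₹103,751, so the shadow minimum tax is the binding amount.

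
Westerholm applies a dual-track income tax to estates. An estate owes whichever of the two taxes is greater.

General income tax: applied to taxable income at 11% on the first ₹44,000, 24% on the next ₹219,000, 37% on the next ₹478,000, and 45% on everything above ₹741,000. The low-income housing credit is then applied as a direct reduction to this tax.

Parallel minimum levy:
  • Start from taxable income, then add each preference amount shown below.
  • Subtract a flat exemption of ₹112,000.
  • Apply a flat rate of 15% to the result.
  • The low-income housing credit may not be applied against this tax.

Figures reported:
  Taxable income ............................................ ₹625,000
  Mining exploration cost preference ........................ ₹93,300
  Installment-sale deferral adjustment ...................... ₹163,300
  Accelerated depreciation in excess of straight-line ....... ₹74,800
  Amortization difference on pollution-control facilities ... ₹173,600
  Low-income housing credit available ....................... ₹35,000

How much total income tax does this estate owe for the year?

₹156,340

General income tax:
  ₹44,000 × 11% = ₹4,840
  ₹219,000 × 24% = ₹52,560
  ₹362,000 × 37% = ₹133,940
  → ₹191,340
  Less low-income housing credit ₹35,000 → ₹156,340

Parallel minimum levy:
  Adjusted income: ₹625,000 + ₹93,300 + ₹163,300 + ₹74,800 + ₹173,600 = ₹1,130,000
  Less exemption ₹112,000 → base ₹1,018,000
  ₹1,018,000 × 15% = ₹152,700

₹156,340 > ₹152,700, so the general income tax governs.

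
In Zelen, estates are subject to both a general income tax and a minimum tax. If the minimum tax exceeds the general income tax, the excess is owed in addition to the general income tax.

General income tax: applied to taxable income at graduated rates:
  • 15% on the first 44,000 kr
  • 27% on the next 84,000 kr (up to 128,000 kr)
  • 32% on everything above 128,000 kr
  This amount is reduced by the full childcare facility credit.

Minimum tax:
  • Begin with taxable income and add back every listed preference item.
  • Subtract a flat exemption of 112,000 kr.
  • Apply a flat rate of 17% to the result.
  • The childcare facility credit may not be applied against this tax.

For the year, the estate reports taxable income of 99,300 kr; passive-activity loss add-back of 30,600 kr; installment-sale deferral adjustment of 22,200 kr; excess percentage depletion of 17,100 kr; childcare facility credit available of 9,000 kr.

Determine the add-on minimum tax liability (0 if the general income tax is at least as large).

0 kr

Minimum tax:
  Adjusted income: 99,300 kr + 30,600 kr + 22,200 kr + 17,100 kr = 169,200 kr
  Less exemption 112,000 kr → base 57,200 kr
  57,200 kr × 17% = 9,724 kr

General income tax:
  44,000 kr × 15% = 6,600 kr
  55,300 kr × 27% = 14,931 kr
  → 21,531 kr
  Less childcare facility credit 9,000 kr → 12,531 kr

9,724 kr ≤ 12,531 kr, so no add-on is due.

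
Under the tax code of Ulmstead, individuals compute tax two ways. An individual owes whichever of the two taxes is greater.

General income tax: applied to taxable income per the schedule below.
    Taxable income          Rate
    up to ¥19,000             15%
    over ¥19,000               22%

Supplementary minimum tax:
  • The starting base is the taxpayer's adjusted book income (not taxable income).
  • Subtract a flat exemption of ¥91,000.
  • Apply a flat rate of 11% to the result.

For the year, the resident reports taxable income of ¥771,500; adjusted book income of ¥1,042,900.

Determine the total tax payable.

¥168,400

Supplementary minimum tax:
  Base (adjusted book income): ¥1,042,900
  Less exemption ¥91,000 → base ¥951,900
  ¥951,900 × 11% = ¥104,709

General income tax:
  ¥19,000 × 15% = ¥2,850
  ¥752,500 × 22% = ¥165,550
  → ¥168,400

¥168,400 > ¥104,709, so the general income tax governs.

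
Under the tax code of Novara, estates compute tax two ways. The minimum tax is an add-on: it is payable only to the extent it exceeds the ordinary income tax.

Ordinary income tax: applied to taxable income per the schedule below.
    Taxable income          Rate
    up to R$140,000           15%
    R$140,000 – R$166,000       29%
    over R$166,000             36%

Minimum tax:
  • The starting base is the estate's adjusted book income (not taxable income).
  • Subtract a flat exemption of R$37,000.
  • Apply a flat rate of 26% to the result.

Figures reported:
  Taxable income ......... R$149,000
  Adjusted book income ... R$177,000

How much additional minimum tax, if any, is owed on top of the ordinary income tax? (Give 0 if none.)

Ordinary income tax:
  R$140,000 × 15% = R$21,000
  R$9,000 × 29% = R$2,610
  → R$23,610

Minimum tax:
  Base (adjusted book income): R$177,000
  Less exemption R$37,000 → base R$140,000
  R$140,000 × 26% = R$36,400

Excess of minimum tax over ordinary income tax: R$36,400 − R$23,610 = R$12,790.

R$12,790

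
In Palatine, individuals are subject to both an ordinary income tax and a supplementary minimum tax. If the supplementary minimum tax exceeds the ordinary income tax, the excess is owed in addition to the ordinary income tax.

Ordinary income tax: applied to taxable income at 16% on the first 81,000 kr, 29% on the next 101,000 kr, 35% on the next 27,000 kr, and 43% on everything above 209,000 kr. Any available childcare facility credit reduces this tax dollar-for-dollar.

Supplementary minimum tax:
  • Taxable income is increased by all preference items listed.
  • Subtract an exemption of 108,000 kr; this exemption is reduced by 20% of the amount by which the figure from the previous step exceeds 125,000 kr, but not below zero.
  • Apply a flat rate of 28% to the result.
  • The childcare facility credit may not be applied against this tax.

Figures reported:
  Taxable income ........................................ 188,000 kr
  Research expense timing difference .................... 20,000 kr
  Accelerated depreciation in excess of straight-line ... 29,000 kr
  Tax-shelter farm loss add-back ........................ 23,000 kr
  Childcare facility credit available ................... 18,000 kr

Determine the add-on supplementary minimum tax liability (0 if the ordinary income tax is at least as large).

23,770 kr

Ordinary income tax:
  81,000 kr × 16% = 12,960 kr
  101,000 kr × 29% = 29,290 kr
  6,000 kr × 35% = 2,100 kr
  → 44,350 kr
  Less childcare facility credit 18,000 kr → 26,350 kr

Supplementary minimum tax:
  Adjusted income: 188,000 kr + 20,000 kr + 29,000 kr + 23,000 kr = 260,000 kr
  Exemption: 108,000 kr − 20% × (260,000 kr − 125,000 kr) = 108,000 kr − 27,000 kr = 81,000 kr
  Base: 260,000 kr − 81,000 kr = 179,000 kr
  179,000 kr × 28% = 50,120 kr

Excess of supplementary minimum tax over ordinary income tax: 50,120 kr − 26,350 kr = 23,770 kr.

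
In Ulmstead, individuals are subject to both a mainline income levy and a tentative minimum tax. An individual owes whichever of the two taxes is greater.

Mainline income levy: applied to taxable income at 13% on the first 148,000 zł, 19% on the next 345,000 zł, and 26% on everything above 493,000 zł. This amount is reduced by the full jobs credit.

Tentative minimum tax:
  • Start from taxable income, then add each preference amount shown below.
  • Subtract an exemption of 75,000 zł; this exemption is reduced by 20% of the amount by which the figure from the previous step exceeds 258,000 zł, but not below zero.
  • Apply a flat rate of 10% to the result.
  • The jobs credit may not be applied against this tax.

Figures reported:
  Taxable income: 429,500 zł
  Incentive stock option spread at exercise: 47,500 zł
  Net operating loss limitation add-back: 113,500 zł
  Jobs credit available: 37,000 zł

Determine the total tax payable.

58,200 zł

Tentative minimum tax:
  Adjusted income: 429,500 zł + 47,500 zł + 113,500 zł = 590,500 zł
  Exemption: 75,000 zł − 20% × (590,500 zł − 258,000 zł) = 75,000 zł − 66,500 zł = 8,500 zł
  Base: 590,500 zł − 8,500 zł = 582,000 zł
  582,000 zł × 10% = 58,200 zł

Mainline income levy:
  148,000 zł × 13% = 19,240 zł
  281,500 zł × 19% = 53,485 zł
  → 72,725 zł
  Less jobs credit 37,000 zł → 35,725 zł

58,200 zł > 35,725 zł, so the tentative minimum tax is the binding amount.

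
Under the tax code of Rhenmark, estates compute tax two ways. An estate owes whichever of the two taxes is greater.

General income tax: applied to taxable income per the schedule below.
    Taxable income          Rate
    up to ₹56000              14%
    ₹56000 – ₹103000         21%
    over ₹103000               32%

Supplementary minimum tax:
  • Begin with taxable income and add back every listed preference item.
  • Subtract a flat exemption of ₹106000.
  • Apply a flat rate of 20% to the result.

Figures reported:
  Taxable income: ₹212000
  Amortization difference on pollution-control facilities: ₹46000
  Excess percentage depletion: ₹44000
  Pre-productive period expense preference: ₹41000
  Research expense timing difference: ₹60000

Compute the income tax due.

₹59400

General income tax:
  ₹56000 × 14% = ₹7840
  ₹47000 × 21% = ₹9870
  ₹109000 × 32% = ₹34880
  → ₹52590

Supplementary minimum tax:
  Adjusted income: ₹212000 + ₹46000 + ₹44000 + ₹41000 + ₹60000 = ₹403000
  Less exemption ₹106000 → base ₹297000
  ₹297000 × 20% = ₹59400

₹59400 > ₹52590, so the supplementary minimum tax is the binding amount.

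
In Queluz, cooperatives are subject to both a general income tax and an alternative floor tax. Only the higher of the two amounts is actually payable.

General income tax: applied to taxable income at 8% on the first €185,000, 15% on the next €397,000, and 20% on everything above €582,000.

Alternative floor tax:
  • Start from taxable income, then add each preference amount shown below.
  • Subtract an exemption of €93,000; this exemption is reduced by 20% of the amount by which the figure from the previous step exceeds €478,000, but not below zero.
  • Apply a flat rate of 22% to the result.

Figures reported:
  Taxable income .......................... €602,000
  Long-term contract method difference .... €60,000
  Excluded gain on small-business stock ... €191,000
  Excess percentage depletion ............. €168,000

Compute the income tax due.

€224,620

Alternative floor tax:
  Adjusted income: €602,000 + €60,000 + €191,000 + €168,000 = €1,021,000
  Exemption: 20% × (€1,021,000 − €478,000) = €108,600 ≥ €93,000, so the exemption is fully phased out
  Base: €1,021,000 − €0 = €1,021,000
  €1,021,000 × 22% = €224,620

General income tax:
  €185,000 × 8% = €14,800
  €397,000 × 15% = €59,550
  €20,000 × 20% = €4,000
  → €78,350

€224,620 > €78,350, so the alternative floor tax is the binding amount.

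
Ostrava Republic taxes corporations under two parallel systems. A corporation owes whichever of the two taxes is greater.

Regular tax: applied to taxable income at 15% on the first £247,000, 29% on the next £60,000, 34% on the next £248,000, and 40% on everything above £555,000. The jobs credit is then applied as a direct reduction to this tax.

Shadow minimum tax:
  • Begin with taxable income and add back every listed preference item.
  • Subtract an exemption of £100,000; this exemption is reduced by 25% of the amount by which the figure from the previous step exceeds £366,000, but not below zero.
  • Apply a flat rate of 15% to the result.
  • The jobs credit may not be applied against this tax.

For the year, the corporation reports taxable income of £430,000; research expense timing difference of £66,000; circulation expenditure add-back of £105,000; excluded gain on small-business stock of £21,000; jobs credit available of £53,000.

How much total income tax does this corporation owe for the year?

Shadow minimum tax:
  Adjusted income: £430,000 + £66,000 + £105,000 + £21,000 = £622,000
  Exemption: £100,000 − 25% × (£622,000 − £366,000) = £100,000 − £64,000 = £36,000
  Base: £622,000 − £36,000 = £586,000
  £586,000 × 15% = £87,900

Regular tax:
  £247,000 × 15% = £37,050
  £60,000 × 29% = £17,400
  £123,000 × 34% = £41,820
  → £96,270
  Less jobs credit £53,000 → £43,270

£87,900 > £43,270, so the shadow minimum tax is the binding amount.

£87,900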